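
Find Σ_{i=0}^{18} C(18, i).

262144

The entries of row 18 sum to 2^18 = 262144.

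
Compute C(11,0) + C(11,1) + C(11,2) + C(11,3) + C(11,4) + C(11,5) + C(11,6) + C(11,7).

1 + 11 + 55 + 165 + 330 + 462 + 462 + 330 = 1816.

1816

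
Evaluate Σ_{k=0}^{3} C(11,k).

1 + 11 + 55 + 165 = 232.

232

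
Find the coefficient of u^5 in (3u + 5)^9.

The general term is C(9,j)·(3u)^j·(5)^(9-j); the u^5 term has j = 5.
C(9,5) = 126.
Coefficient = C(9,5) · 3^5 · 5^4 = 126 · 243 · 625 = 19136250.

19136250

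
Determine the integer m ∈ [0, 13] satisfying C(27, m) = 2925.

3

C(27,m) increases on 0 ≤ m ≤ 13. C(27,2) = 351 and C(27,3) = 2925, so m = 3.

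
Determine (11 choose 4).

C(11,4) = (11·10·9·8) / 4! = 7920 / 24 = 330.

330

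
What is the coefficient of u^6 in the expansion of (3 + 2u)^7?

1344

The general term is C(7,j)·(3)^j·(2u)^(7-j); the u^6 term has j = 1.
C(7,1) = 7.
Coefficient = C(7,1) · 3^1 · 2^6 = 7 · 3 · 64 = 1344.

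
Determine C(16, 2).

C(16,2) = (16·15) / 2! = 240 / 2 = 120.

120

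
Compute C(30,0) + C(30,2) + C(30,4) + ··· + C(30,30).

536870912

Even-i terms of row 30 sum to 2^29 = 536870912.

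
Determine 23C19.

C(23,19) = C(23,4) by symmetry.
C(23,4) = (23·22·21·20) / 4! = 212520 / 24 = 8855.

8855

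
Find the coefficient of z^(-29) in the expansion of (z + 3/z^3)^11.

649539

General term: C(11,j)·(z)^j·(3/z^3)^(11-j), with z-exponent 1j − 3(11−j) = 4j − 33.
Set 4j − 33 = -29: j = 1.
C(11,1) = 11; 1^1 = 1; 3^10 = 59049.
Coefficient = 11 · 1 · 59049 = 649539.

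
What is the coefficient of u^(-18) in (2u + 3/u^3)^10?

General term: C(10,j)·(2u)^j·(3/u^3)^(10-j), with u-exponent 1j − 3(10−j) = 4j − 30.
Set 4j − 30 = -18: j = 3.
C(10,3) = 120; 2^3 = 8; 3^7 = 2187.
Coefficient = 120 · 8 · 2187 = 2099520.

2099520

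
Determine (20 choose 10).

C(20,10) = (20·19·18·17·16·15·14·13·12·11) / 10! = 670442572800 / 3628800 = 184756.

184756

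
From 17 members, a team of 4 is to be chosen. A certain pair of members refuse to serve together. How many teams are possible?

2275

All 4-subsets: C(17,4) = 2380. Those containing both fixed elements: C(15,2) = 105.
2380 − 105 = 2275.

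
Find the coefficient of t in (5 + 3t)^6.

56250

The general term is C(6,j)·(5)^j·(3t)^(6-j); the t^1 term has j = 5.
C(6,5) = 6.
Coefficient = C(6,5) · 5^5 · 3^1 = 6 · 3125 · 3 = 56250.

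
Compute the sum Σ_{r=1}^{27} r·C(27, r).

1811939328

Since r·C(27,r) = 27·C(26,r−1), the sum is 27·2^26 = 27·67108864 = 1811939328.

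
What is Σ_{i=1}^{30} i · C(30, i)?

16106127360

Since i·C(30,i) = 30·C(29,i−1), the sum is 30·2^29 = 30·536870912 = 16106127360.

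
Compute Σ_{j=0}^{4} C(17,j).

3214

1 + 17 + 136 + 680 + 2380 = 3214.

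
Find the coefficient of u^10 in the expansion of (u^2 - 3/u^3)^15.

General term: C(15,j)·(u^2)^j·(-3/u^3)^(15-j), with u-exponent 2j − 3(15−j) = 5j − 45.
Set 5j − 45 = 10: j = 11.
C(15,11) = 1365; 1^11 = 1; (-3)^4 = 81.
Coefficient = 1365 · 1 · 81 = 110565.

110565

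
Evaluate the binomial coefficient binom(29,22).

1560780

C(29,22) = C(29,7) by symmetry.
C(29,7) = (29·28·27·26·25·24·23) / 7! = 7866331200 / 5040 = 1560780.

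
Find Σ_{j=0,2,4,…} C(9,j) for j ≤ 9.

256

Even-j terms of row 9 sum to 2^8 = 256.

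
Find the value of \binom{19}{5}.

C(19,5) = (19·18·17·16·15) / 5! = 1395360 / 120 = 11628.

11628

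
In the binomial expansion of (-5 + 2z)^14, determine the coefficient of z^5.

-125125000000

The general term is C(14,j)·(-5)^j·(2z)^(14-j); the z^5 term has j = 9.
C(14,9) = 2002.
Coefficient = C(14,9) · (-5)^9 · 2^5 = 2002 · (-1953125) · 32 = -125125000000.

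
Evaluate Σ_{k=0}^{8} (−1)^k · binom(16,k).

6435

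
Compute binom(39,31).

C(39,31) = C(39,8) by symmetry.
C(39,8) = (39·38·37·36·35·34·33·32) / 8! = 2480637519360 / 40320 = 61523748.

61523748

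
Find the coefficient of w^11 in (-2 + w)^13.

The general term is C(13,j)·(-2)^j·(w)^(13-j); the w^11 term has j = 2.
C(13,2) = 78.
Coefficient = C(13,2) · (-2)^2 = 78 · 4 = 312.

312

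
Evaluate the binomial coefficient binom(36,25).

600805296

C(36,25) = C(36,11) by symmetry.
C(36,11) = (36·35·34·33·32·31·30·29·28·27·26) / 11! = 23982224839372800 / 39916800 = 600805296.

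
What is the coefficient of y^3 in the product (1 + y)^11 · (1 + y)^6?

Coefficient of y^3 = Σ_{j} C(11,j)·C(6,3-j) for j from 0 to 3.
= 20 + 165 + 330 + 165 = 680.

680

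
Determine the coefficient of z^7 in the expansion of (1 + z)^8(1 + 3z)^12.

Coefficient of z^7 = Σ_{j} C(8,j)·1^j·C(12,7-j)·3^(7-j) for j from 0 to 7.
= 1732104 + 5388768 + 5388768 + 2245320 + 415800 + 33264 + 1008 + 8 = 15205040.

15205040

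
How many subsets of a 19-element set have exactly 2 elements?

171

Choose the 2 positions: C(19,2) = 171.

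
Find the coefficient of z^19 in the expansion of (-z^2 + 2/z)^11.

22

General term: C(11,j)·(-z^2)^j·(2/z)^(11-j), with z-exponent 2j − 1(11−j) = 3j − 11.
Set 3j − 11 = 19: j = 10.
C(11,10) = 11; (-1)^10 = 1; 2^1 = 2.
Coefficient = 11 · 1 · 2 = 22.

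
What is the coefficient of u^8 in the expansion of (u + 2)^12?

7920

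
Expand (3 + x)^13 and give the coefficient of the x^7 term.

The general term is C(13,j)·(3)^j·(x)^(13-j); the x^7 term has j = 6.
C(13,6) = 1716.
Coefficient = C(13,6) · 3^6 = 1716 · 729 = 1250964.

1250964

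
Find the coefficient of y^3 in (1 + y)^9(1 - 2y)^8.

68

Coefficient of y^3 = Σ_{j} C(9,j)·1^j·C(8,3-j)·(-2)^(3-j) for j from 0 to 3.
= (-448) + 1008 + (-576) + 84 = 68.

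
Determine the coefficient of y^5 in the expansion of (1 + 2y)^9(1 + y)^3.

12240

Coefficient of y^5 = Σ_{j} C(9,j)·2^j·C(3,5-j)·1^(5-j) for j from 2 to 5.
= 144 + 2016 + 6048 + 4032 = 12240.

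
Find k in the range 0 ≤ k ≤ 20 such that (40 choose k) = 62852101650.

16

C(40,k) increases on 0 ≤ k ≤ 20. C(40,15) = 40225345056 and C(40,16) = 62852101650, so k = 16.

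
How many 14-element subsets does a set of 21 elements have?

116280

C(21,14) = C(21,7) by symmetry.
C(21,7) = (21·20·19·18·17·16·15) / 7! = 586051200 / 5040 = 116280.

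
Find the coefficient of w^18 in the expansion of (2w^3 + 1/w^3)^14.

General term: C(14,j)·(2w^3)^j·(1/w^3)^(14-j), with w-exponent 3j − 3(14−j) = 6j − 42.
Set 6j − 42 = 18: j = 10.
C(14,10) = 1001; 2^10 = 1024; 1^4 = 1.
Coefficient = 1001 · 1024 · 1 = 1025024.

1025024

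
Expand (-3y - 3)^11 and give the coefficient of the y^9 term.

The general term is C(11,j)·(-3y)^j·(-3)^(11-j); the y^9 term has j = 9.
C(11,9) = 55.
Coefficient = C(11,9) · (-3)^9 · (-3)^2 = 55 · (-19683) · 9 = -9743085.

-9743085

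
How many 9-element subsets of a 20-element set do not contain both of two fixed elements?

All 9-subsets: C(20,9) = 167960. Those containing both fixed elements: C(18,7) = 31824.
167960 − 31824 = 136136.

136136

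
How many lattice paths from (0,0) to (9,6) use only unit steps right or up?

5005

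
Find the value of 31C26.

C(31,26) = C(31,5) by symmetry.
C(31,5) = (31·30·29·28·27) / 5! = 20389320 / 120 = 169911.

169911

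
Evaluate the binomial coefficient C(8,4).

70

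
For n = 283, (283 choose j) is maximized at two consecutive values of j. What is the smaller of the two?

141

For odd n = 283, C(283,j) peaks at j = (n−1)/2 and (n+1)/2; the smaller is 141.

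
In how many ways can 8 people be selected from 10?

This is C(10,8) = 45.

45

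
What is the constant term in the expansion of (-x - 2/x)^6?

160

General term: C(6,j)·(-x)^j·(-2/x)^(6-j), with x-exponent 1j − 1(6−j) = 2j − 6.
Set 2j − 6 = 0: j = 3.
C(6,3) = 20; (-1)^3 = -1; (-2)^3 = -8.
Coefficient = 20 · (-1) · (-8) = 160.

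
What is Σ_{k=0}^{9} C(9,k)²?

By Vandermonde's identity, Σ C(9,k)² = C(18,9) = 48620.

48620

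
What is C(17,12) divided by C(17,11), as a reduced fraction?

1/2

C(n,k+1)/C(n,k) = (n−k)/(k+1) = (17−11)/(11+1) = 6/12 = 1/2.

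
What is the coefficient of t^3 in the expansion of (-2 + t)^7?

The general term is C(7,j)·(-2)^j·(t)^(7-j); the t^3 term has j = 4.
C(7,4) = 35.
Coefficient = C(7,4) · (-2)^4 = 35 · 16 = 560.

560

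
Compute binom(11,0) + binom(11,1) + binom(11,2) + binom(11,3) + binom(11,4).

1 + 11 + 55 + 165 + 330 = 562.

562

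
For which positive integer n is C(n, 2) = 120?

16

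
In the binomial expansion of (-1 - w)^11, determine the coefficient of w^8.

-165

The general term is C(11,j)·(-1)^j·(-w)^(11-j); the w^8 term has j = 3.
C(11,3) = 165.
Coefficient = C(11,3) · (-1)^3 = 165 · (-1) = -165.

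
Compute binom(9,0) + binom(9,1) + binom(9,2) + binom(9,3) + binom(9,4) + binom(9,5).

1 + 9 + 36 + 84 + 126 + 126 = 382.

382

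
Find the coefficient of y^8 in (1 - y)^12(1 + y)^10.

90

Coefficient of y^8 = Σ_{j} C(12,j)·(-1)^j·C(10,8-j)·1^(8-j) for j from 0 to 8.
= 45 + (-1440) + 13860 + (-55440) + 103950 + (-95040) + 41580 + (-7920) + 495 = 90.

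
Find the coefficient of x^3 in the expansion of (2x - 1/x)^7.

General term: C(7,j)·(2x)^j·(-1/x)^(7-j), with x-exponent 1j − 1(7−j) = 2j − 7.
Set 2j − 7 = 3: j = 5.
C(7,5) = 21; 2^5 = 32; (-1)^2 = 1.
Coefficient = 21 · 32 · 1 = 672.

672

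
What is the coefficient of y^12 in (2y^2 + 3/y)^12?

General term: C(12,j)·(2y^2)^j·(3/y)^(12-j), with y-exponent 2j − 1(12−j) = 3j − 12.
Set 3j − 12 = 12: j = 8.
C(12,8) = 495; 2^8 = 256; 3^4 = 81.
Coefficient = 495 · 256 · 81 = 10264320.

10264320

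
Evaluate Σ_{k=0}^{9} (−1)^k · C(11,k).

The partial alternating sum Σ_{k=0}^{9} (−1)^k C(11,k) = (−1)^9 C(10,9) = -10.

-10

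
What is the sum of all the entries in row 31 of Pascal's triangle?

2147483648

The entries of row 31 sum to 2^31 = 2147483648.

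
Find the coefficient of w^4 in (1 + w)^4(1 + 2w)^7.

2241

Coefficient of w^4 = Σ_{j} C(4,j)·1^j·C(7,4-j)·2^(4-j) for j from 0 to 4.
= 560 + 1120 + 504 + 56 + 1 = 2241.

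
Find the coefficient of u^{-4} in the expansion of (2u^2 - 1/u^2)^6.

60

General term: C(6,j)·(2u^2)^j·(-1/u^2)^(6-j), with u-exponent 2j − 2(6−j) = 4j − 12.
Set 4j − 12 = -4: j = 2.
C(6,2) = 15; 2^2 = 4; (-1)^4 = 1.
Coefficient = 15 · 4 · 1 = 60.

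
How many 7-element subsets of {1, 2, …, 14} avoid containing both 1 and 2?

2640

All 7-subsets: C(14,7) = 3432. Those containing both fixed elements: C(12,5) = 792.
3432 − 792 = 2640.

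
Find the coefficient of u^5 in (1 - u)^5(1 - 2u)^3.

-231

Coefficient of u^5 = Σ_{j} C(5,j)·(-1)^j·C(3,5-j)·(-2)^(5-j) for j from 2 to 5.
= (-80) + (-120) + (-30) + (-1) = -231.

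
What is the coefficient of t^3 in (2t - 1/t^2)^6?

-192

General term: C(6,j)·(2t)^j·(-1/t^2)^(6-j), with t-exponent 1j − 2(6−j) = 3j − 12.
Set 3j − 12 = 3: j = 5.
C(6,5) = 6; 2^5 = 32; (-1)^1 = -1.
Coefficient = 6 · 32 · (-1) = -192.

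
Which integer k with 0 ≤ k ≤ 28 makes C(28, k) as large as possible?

C(28,k) is maximized at k = 28/2 = 14.

14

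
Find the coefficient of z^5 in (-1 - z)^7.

The general term is C(7,j)·(-1)^j·(-z)^(7-j); the z^5 term has j = 2.
C(7,2) = 21.
Coefficient = C(7,2) · (-1)^5 = 21 · (-1) = -21.

-21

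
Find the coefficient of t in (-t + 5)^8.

The general term is C(8,j)·(-t)^j·(5)^(8-j); the t^1 term has j = 1.
C(8,1) = 8.
Coefficient = C(8,1) · (-1)^1 · 5^7 = 8 · (-1) · 78125 = -625000.

-625000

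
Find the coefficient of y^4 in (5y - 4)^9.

The general term is C(9,j)·(5y)^j·(-4)^(9-j); the y^4 term has j = 4.
C(9,4) = 126.
Coefficient = C(9,4) · 5^4 · (-4)^5 = 126 · 625 · (-1024) = -80640000.

-80640000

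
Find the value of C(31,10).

C(31,10) = (31·30·29·28·27·26·25·24·23·22) / 10! = 160945136352000 / 3628800 = 44352165.

44352165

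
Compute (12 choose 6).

C(12,6) = (12·11·10·9·8·7) / 6! = 665280 / 720 = 924.

924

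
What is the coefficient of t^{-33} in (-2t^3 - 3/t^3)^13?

General term: C(13,j)·(-2t^3)^j·(-3/t^3)^(13-j), with t-exponent 3j − 3(13−j) = 6j − 39.
Set 6j − 39 = -33: j = 1.
C(13,1) = 13; (-2)^1 = -2; (-3)^12 = 531441.
Coefficient = 13 · (-2) · 531441 = -13817466.

-13817466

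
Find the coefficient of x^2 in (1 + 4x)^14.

The general term is C(14,j)·(1)^j·(4x)^(14-j); the x^2 term has j = 12.
C(14,12) = 91.
Coefficient = C(14,12) · 4^2 = 91 · 16 = 1456.

1456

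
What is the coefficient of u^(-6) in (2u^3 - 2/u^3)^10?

General term: C(10,j)·(2u^3)^j·(-2/u^3)^(10-j), with u-exponent 3j − 3(10−j) = 6j − 30.
Set 6j − 30 = -6: j = 4.
C(10,4) = 210; 2^4 = 16; (-2)^6 = 64.
Coefficient = 210 · 16 · 64 = 215040.

215040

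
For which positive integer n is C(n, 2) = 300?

n(n−1)/2 = 300 ⇒ n(n−1) = 600. Since 25·24 = 600, n = 25.

25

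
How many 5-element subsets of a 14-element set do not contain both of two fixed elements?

All 5-subsets: C(14,5) = 2002. Those containing both fixed elements: C(12,3) = 220.
2002 − 220 = 1782.

1782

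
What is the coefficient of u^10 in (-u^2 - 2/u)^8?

112

General term: C(8,j)·(-u^2)^j·(-2/u)^(8-j), with u-exponent 2j − 1(8−j) = 3j − 8.
Set 3j − 8 = 10: j = 6.
C(8,6) = 28; (-1)^6 = 1; (-2)^2 = 4.
Coefficient = 28 · 1 · 4 = 112.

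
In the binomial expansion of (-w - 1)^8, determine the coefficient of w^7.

8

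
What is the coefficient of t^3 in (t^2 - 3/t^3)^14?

-486486

General term: C(14,j)·(t^2)^j·(-3/t^3)^(14-j), with t-exponent 2j − 3(14−j) = 5j − 42.
Set 5j − 42 = 3: j = 9.
C(14,9) = 2002; 1^9 = 1; (-3)^5 = -243.
Coefficient = 2002 · 1 · (-243) = -486486.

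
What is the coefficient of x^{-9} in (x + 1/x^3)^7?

35

General term: C(7,j)·(x)^j·(1/x^3)^(7-j), with x-exponent 1j − 3(7−j) = 4j − 21.
Set 4j − 21 = -9: j = 3.
C(7,3) = 35; 1^3 = 1; 1^4 = 1.
Coefficient = 35 · 1 · 1 = 35.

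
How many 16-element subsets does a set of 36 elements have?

7307872110

C(36,16) = (36·35·34·33·32·31·30·29·28·27·26·25·24·23·22·21) / 16! = 152901072685905223680000 / 20922789888000 = 7307872110.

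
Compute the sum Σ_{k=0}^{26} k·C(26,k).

Differentiating (1+x)^26 and setting x=1: Σ k·C(26,k) = 26·2^25 = 872415232.

872415232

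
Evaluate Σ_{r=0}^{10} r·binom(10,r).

5120

Differentiating (1+x)^10 and setting x=1: Σ r·C(10,r) = 10·2^9 = 5120.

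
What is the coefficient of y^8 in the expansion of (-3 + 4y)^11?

-291962880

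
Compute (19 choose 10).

92378

C(19,10) = C(19,9) by symmetry.
C(19,9) = (19·18·17·16·15·14·13·12·11) / 9! = 33522128640 / 362880 = 92378.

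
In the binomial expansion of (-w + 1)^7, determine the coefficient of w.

The general term is C(7,j)·(-w)^j·(1)^(7-j); the w^1 term has j = 1.
C(7,1) = 7.
Coefficient = C(7,1) · (-1)^1 = 7 · (-1) = -7.

-7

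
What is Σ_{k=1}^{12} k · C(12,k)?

Differentiating (1+x)^12 and setting x=1: Σ k·C(12,k) = 12·2^11 = 24576.

24576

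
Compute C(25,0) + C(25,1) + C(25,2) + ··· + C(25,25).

33554432

The entries of row 25 sum to 2^25 = 33554432.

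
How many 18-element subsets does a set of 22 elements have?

C(22,18) = C(22,4) by symmetry.
C(22,4) = (22·21·20·19) / 4! = 175560 / 24 = 7315.

7315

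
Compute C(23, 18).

C(23,18) = C(23,5) by symmetry.
C(23,5) = (23·22·21·20·19) / 5! = 4037880 / 120 = 33649.

33649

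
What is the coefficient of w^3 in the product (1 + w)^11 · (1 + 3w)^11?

Coefficient of w^3 = Σ_{j} C(11,j)·1^j·C(11,3-j)·3^(3-j) for j from 0 to 3.
= 4455 + 5445 + 1815 + 165 = 11880.

11880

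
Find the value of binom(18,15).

C(18,15) = C(18,3) by symmetry.
C(18,3) = (18·17·16) / 3! = 4896 / 6 = 816.

816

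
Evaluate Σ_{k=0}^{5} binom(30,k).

174437

1 + 30 + 435 + 4060 + 27405 + 142506 = 174437.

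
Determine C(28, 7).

1184040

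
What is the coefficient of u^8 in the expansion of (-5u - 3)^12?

The general term is C(12,j)·(-5u)^j·(-3)^(12-j); the u^8 term has j = 8.
C(12,8) = 495.
Coefficient = C(12,8) · (-5)^8 · (-3)^4 = 495 · 390625 · 81 = 15662109375.

15662109375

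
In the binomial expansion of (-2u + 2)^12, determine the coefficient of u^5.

-3244032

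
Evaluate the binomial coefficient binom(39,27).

3910797436

C(39,27) = C(39,12) by symmetry.
C(39,12) = (39·38·37·36·35·34·33·32·31·30·29·28) / 12! = 1873278229119897600 / 479001600 = 3910797436.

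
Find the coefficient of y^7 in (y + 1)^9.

36

The general term is C(9,j)·(y)^j·(1)^(9-j); the y^7 term has j = 7.
C(9,7) = 36.
Coefficient = C(9,7) = 36.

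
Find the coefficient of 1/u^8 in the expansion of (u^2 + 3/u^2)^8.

General term: C(8,j)·(u^2)^j·(3/u^2)^(8-j), with u-exponent 2j − 2(8−j) = 4j − 16.
Set 4j − 16 = -8: j = 2.
C(8,2) = 28; 1^2 = 1; 3^6 = 729.
Coefficient = 28 · 1 · 729 = 20412.

20412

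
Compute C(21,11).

C(21,11) = C(21,10) by symmetry.
C(21,10) = (21·20·19·18·17·16·15·14·13·12) / 10! = 1279935820800 / 3628800 = 352716.

352716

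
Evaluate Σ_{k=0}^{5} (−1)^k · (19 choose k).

-8568

The partial alternating sum Σ_{k=0}^{5} (−1)^k C(19,k) = (−1)^5 C(18,5) = -8568.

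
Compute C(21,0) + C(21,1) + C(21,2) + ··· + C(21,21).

The entries of row 21 sum to 2^21 = 2097152.

2097152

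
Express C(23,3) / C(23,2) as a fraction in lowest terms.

C(n,k+1)/C(n,k) = (n−k)/(k+1) = (23−2)/(2+1) = 21/3 = 7.

7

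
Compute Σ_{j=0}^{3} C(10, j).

1 + 10 + 45 + 120 = 176.

176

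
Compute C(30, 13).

119759850

C(30,13) = (30·29·28·27·26·25·24·23·22·21·20·19·18) / 13! = 745747076954880000 / 6227020800 = 119759850.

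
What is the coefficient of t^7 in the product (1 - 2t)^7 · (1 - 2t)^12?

-6449664

(1 - 2t)^7(1 - 2t)^12 = (1 - 2t)^19, so the coefficient of t^7 is C(19,7)·(-2)^7 = 50388·-128 = -6449664.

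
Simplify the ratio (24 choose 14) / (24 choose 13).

11/14

C(n,k+1)/C(n,k) = (n−k)/(k+1) = (24−13)/(13+1) = 11/14.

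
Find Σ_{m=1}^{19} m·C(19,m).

4980736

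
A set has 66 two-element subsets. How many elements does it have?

n(n−1)/2 = 66 ⇒ n(n−1) = 132. Since 12·11 = 132, n = 12.

12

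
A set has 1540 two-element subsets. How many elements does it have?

56

n(n−1)/2 = 1540 ⇒ n(n−1) = 3080. Since 56·55 = 3080, n = 56.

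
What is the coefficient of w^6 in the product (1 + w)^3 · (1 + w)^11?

3003

(1 + w)^3(1 + w)^11 = (1 + w)^14, so the coefficient of w^6 is C(14,6)·1^6 = 3003·1 = 3003.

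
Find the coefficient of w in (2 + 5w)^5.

400

The general term is C(5,j)·(2)^j·(5w)^(5-j); the w^1 term has j = 4.
C(5,4) = 5.
Coefficient = C(5,4) · 2^4 · 5^1 = 5 · 16 · 5 = 400.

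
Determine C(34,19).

1855967520

C(34,19) = C(34,15) by symmetry.
C(34,15) = (34·33·32·31·30·29·28·27·26·25·24·23·22·21·20) / 15! = 2427001153744527360000 / 1307674368000 = 1855967520.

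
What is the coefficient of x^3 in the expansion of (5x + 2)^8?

224000

The general term is C(8,j)·(5x)^j·(2)^(8-j); the x^3 term has j = 3.
C(8,3) = 56.
Coefficient = C(8,3) · 5^3 · 2^5 = 56 · 125 · 32 = 224000.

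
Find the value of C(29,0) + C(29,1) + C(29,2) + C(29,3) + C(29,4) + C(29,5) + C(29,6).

621616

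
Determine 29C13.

C(29,13) = (29·28·27·26·25·24·23·22·21·20·19·18·17) / 13! = 422590010274432000 / 6227020800 = 67863915.

67863915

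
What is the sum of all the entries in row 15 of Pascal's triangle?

32768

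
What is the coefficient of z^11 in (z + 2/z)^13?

General term: C(13,j)·(z)^j·(2/z)^(13-j), with z-exponent 1j − 1(13−j) = 2j − 13.
Set 2j − 13 = 11: j = 12.
C(13,12) = 13; 1^12 = 1; 2^1 = 2.
Coefficient = 13 · 1 · 2 = 26.

26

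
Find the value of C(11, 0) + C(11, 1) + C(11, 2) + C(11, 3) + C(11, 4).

1 + 11 + 55 + 165 + 330 = 562.

562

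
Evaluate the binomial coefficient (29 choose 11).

34597290

C(29,11) = (29·28·27·26·25·24·23·22·21·20·19) / 11! = 1381013105472000 / 39916800 = 34597290.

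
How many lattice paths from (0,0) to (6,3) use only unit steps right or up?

Each path is a sequence of 9 steps with 6 rights: C(9,6) = 84.

84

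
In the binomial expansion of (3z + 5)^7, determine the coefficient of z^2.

The general term is C(7,j)·(3z)^j·(5)^(7-j); the z^2 term has j = 2.
C(7,2) = 21.
Coefficient = C(7,2) · 3^2 · 5^5 = 21 · 9 · 3125 = 590625.

590625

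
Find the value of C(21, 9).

293930

C(21,9) = (21·20·19·18·17·16·15·14·13) / 9! = 106661318400 / 362880 = 293930.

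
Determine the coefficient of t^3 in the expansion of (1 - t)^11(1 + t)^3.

Coefficient of t^3 = Σ_{j} C(11,j)·(-1)^j·C(3,3-j)·1^(3-j) for j from 0 to 3.
= 1 + (-33) + 165 + (-165) = -32.

-32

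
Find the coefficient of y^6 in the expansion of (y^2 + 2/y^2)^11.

5280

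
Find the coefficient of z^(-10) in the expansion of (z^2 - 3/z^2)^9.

General term: C(9,j)·(z^2)^j·(-3/z^2)^(9-j), with z-exponent 2j − 2(9−j) = 4j − 18.
Set 4j − 18 = -10: j = 2.
C(9,2) = 36; 1^2 = 1; (-3)^7 = -2187.
Coefficient = 36 · 1 · (-2187) = -78732.

-78732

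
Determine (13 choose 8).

1287

C(13,8) = C(13,5) by symmetry.
C(13,5) = (13·12·11·10·9) / 5! = 154440 / 120 = 1287.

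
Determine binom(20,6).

C(20,6) = (20·19·18·17·16·15) / 6! = 27907200 / 720 = 38760.

38760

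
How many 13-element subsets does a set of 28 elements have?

37442160

C(28,13) = (28·27·26·25·24·23·22·21·20·19·18·17·16) / 13! = 233153109116928000 / 6227020800 = 37442160.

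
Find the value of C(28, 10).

C(28,10) = (28·27·26·25·24·23·22·21·20·19) / 10! = 47621141568000 / 3628800 = 13123110.

13123110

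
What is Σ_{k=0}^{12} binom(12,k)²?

2704156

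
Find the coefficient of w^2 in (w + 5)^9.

2812500

The general term is C(9,j)·(w)^j·(5)^(9-j); the w^2 term has j = 2.
C(9,2) = 36.
Coefficient = C(9,2) · 5^7 = 36 · 78125 = 2812500.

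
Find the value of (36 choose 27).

C(36,27) = C(36,9) by symmetry.
C(36,9) = (36·35·34·33·32·31·30·29·28) / 9! = 34162713446400 / 362880 = 94143280.

94143280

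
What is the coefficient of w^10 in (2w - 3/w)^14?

3354624

General term: C(14,j)·(2w)^j·(-3/w)^(14-j), with w-exponent 1j − 1(14−j) = 2j − 14.
Set 2j − 14 = 10: j = 12.
C(14,12) = 91; 2^12 = 4096; (-3)^2 = 9.
Coefficient = 91 · 4096 · 9 = 3354624.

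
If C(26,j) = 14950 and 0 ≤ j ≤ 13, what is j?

C(26,j) increases on 0 ≤ j ≤ 13. C(26,3) = 2600 and C(26,4) = 14950, so j = 4.

4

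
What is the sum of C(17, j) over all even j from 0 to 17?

65536

Even-j terms of row 17 sum to 2^16 = 65536.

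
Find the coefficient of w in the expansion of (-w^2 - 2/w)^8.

General term: C(8,j)·(-w^2)^j·(-2/w)^(8-j), with w-exponent 2j − 1(8−j) = 3j − 8.
Set 3j − 8 = 1: j = 3.
C(8,3) = 56; (-1)^3 = -1; (-2)^5 = -32.
Coefficient = 56 · (-1) · (-32) = 1792.

1792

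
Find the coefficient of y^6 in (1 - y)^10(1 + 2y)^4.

Coefficient of y^6 = Σ_{j} C(10,j)·(-1)^j·C(4,6-j)·2^(6-j) for j from 2 to 6.
= 720 + (-3840) + 5040 + (-2016) + 210 = 114.

114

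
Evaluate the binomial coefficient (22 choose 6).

C(22,6) = (22·21·20·19·18·17) / 6! = 53721360 / 720 = 74613.

74613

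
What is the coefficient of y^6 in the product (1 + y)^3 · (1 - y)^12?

-187

Coefficient of y^6 = Σ_{j} C(3,j)·1^j·C(12,6-j)·(-1)^(6-j) for j from 0 to 3.
= 924 + (-2376) + 1485 + (-220) = -187.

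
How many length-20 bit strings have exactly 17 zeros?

Choose the 17 positions: C(20,17) = 1140.

1140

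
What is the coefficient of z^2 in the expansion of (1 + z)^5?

10

The general term is C(5,j)·(1)^j·(z)^(5-j); the z^2 term has j = 3.
C(5,3) = 10.
Coefficient = C(5,3) = 10.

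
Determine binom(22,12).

C(22,12) = C(22,10) by symmetry.
C(22,10) = (22·21·20·19·18·17·16·15·14·13) / 10! = 2346549004800 / 3628800 = 646646.

646646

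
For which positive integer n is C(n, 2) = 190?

20

n(n−1)/2 = 190 ⇒ n(n−1) = 380. Since 20·19 = 380, n = 20.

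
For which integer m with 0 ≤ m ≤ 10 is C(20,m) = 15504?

C(20,m) increases on 0 ≤ m ≤ 10. C(20,4) = 4845 and C(20,5) = 15504, so m = 5.

5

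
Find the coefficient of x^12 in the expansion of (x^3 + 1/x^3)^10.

120

General term: C(10,j)·(x^3)^j·(1/x^3)^(10-j), with x-exponent 3j − 3(10−j) = 6j − 30.
Set 6j − 30 = 12: j = 7.
C(10,7) = 120; 1^7 = 1; 1^3 = 1.
Coefficient = 120 · 1 · 1 = 120.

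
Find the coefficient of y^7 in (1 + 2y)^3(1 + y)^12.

19800

Coefficient of y^7 = Σ_{j} C(3,j)·2^j·C(12,7-j)·1^(7-j) for j from 0 to 3.
= 792 + 5544 + 9504 + 3960 = 19800.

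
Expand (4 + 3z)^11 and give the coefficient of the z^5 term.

The general term is C(11,j)·(4)^j·(3z)^(11-j); the z^5 term has j = 6.
C(11,6) = 462.
Coefficient = C(11,6) · 4^6 · 3^5 = 462 · 4096 · 243 = 459841536.

459841536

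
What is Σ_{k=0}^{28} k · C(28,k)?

Differentiating (1+x)^28 and setting x=1: Σ k·C(28,k) = 28·2^27 = 3758096384.

3758096384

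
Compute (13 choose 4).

715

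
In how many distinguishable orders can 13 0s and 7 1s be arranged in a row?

77520

Choose positions for the 0s: C(20,13) = 77520.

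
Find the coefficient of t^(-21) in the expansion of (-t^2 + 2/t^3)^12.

-112640

General term: C(12,j)·(-t^2)^j·(2/t^3)^(12-j), with t-exponent 2j − 3(12−j) = 5j − 36.
Set 5j − 36 = -21: j = 3.
C(12,3) = 220; (-1)^3 = -1; 2^9 = 512.
Coefficient = 220 · (-1) · 512 = -112640.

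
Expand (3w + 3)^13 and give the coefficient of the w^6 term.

The general term is C(13,j)·(3w)^j·(3)^(13-j); the w^6 term has j = 6.
C(13,6) = 1716.
Coefficient = C(13,6) · 3^6 · 3^7 = 1716 · 729 · 2187 = 2735858268.

2735858268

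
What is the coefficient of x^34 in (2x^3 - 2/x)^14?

General term: C(14,j)·(2x^3)^j·(-2/x)^(14-j), with x-exponent 3j − 1(14−j) = 4j − 14.
Set 4j − 14 = 34: j = 12.
C(14,12) = 91; 2^12 = 4096; (-2)^2 = 4.
Coefficient = 91 · 4096 · 4 = 1490944.

1490944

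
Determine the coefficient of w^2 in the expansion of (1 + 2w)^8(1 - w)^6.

31

Coefficient of w^2 = Σ_{j} C(8,j)·2^j·C(6,2-j)·(-1)^(2-j) for j from 0 to 2.
= 15 + (-96) + 112 = 31.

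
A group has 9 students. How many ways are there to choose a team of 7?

36

This is C(9,7) = 36.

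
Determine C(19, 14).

C(19,14) = C(19,5) by symmetry.
C(19,5) = (19·18·17·16·15) / 5! = 1395360 / 120 = 11628.

11628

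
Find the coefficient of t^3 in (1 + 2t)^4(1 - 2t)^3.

-24

Coefficient of t^3 = Σ_{j} C(4,j)·2^j·C(3,3-j)·(-2)^(3-j) for j from 0 to 3.
= (-8) + 96 + (-144) + 32 = -24.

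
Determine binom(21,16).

C(21,16) = C(21,5) by symmetry.
C(21,5) = (21·20·19·18·17) / 5! = 2441880 / 120 = 20349.

20349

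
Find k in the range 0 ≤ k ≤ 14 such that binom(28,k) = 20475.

4

C(28,k) increases on 0 ≤ k ≤ 14. C(28,3) = 3276 and C(28,4) = 20475, so k = 4.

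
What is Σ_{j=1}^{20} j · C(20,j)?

Differentiating (1+x)^20 and setting x=1: Σ j·C(20,j) = 20·2^19 = 10485760.

10485760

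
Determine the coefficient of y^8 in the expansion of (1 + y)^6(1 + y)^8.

(1 + y)^6(1 + y)^8 = (1 + y)^14, so the coefficient of y^8 is C(14,8)·1^8 = 3003·1 = 3003.

3003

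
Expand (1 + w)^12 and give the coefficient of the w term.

12

The general term is C(12,j)·(1)^j·(w)^(12-j); the w^1 term has j = 11.
C(12,11) = 12.
Coefficient = C(12,11) = 12.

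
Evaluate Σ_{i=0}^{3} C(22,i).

1794

1 + 22 + 231 + 1540 = 1794.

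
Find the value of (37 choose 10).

C(37,10) = (37·36·35·34·33·32·31·30·29·28) / 10! = 1264020397516800 / 3628800 = 348330136.

348330136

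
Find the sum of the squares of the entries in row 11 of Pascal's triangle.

Σ C(11,r)² is the coefficient of x^11 in (1+x)^11(1+x)^11 = (1+x)^22, i.e. C(22,11) = 705432.

705432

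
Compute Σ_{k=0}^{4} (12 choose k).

1 + 12 + 66 + 220 + 495 = 794.

794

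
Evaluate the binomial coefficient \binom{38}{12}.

2707475148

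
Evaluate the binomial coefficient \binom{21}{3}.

1330

C(21,3) = (21·20·19) / 3! = 7980 / 6 = 1330.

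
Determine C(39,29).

C(39,29) = C(39,10) by symmetry.
C(39,10) = (39·38·37·36·35·34·33·32·31·30) / 10! = 2306992893004800 / 3628800 = 635745396.

635745396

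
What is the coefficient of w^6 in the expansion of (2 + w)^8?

112

The general term is C(8,j)·(2)^j·(w)^(8-j); the w^6 term has j = 2.
C(8,2) = 28.
Coefficient = C(8,2) · 2^2 = 28 · 4 = 112.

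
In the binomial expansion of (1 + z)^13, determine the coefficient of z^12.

13

The general term is C(13,j)·(1)^j·(z)^(13-j); the z^12 term has j = 1.
C(13,1) = 13.
Coefficient = C(13,1) = 13.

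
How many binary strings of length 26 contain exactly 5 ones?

Choose the 5 positions: C(26,5) = 65780.

65780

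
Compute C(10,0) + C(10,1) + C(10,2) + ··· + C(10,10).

The entries of row 10 sum to 2^10 = 1024.

1024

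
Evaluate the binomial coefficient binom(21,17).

C(21,17) = C(21,4) by symmetry.
C(21,4) = (21·20·19·18) / 4! = 143640 / 24 = 5985.

5985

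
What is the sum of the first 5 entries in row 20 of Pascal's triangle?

6196

1 + 20 + 190 + 1140 + 4845 = 6196.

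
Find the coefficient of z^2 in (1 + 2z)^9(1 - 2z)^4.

24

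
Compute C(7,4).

35

C(7,4) = C(7,3) by symmetry.
C(7,3) = (7·6·5) / 3! = 210 / 6 = 35.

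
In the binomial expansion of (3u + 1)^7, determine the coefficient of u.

The general term is C(7,j)·(3u)^j·(1)^(7-j); the u^1 term has j = 1.
C(7,1) = 7.
Coefficient = C(7,1) · 3^1 = 7 · 3 = 21.

21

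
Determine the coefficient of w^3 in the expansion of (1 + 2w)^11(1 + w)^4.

2336

Coefficient of w^3 = Σ_{j} C(11,j)·2^j·C(4,3-j)·1^(3-j) for j from 0 to 3.
= 4 + 132 + 880 + 1320 = 2336.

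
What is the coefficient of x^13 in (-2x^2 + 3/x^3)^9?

6912

General term: C(9,j)·(-2x^2)^j·(3/x^3)^(9-j), with x-exponent 2j − 3(9−j) = 5j − 27.
Set 5j − 27 = 13: j = 8.
C(9,8) = 9; (-2)^8 = 256; 3^1 = 3.
Coefficient = 9 · 256 · 3 = 6912.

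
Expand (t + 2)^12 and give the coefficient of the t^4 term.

The general term is C(12,j)·(t)^j·(2)^(12-j); the t^4 term has j = 4.
C(12,4) = 495.
Coefficient = C(12,4) · 2^8 = 495 · 256 = 126720.

126720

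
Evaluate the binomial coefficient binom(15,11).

C(15,11) = C(15,4) by symmetry.
C(15,4) = (15·14·13·12) / 4! = 32760 / 24 = 1365.

1365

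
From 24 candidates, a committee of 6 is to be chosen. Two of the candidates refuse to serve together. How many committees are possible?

All 6-subsets: C(24,6) = 134596. Those containing both fixed elements: C(22,4) = 7315.
134596 − 7315 = 127281.

127281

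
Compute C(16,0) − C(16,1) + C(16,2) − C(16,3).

-455

The partial alternating sum Σ_{k=0}^{3} (−1)^k C(16,k) = (−1)^3 C(15,3) = -455.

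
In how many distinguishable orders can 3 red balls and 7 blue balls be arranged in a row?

120

Choose positions for the red balls: C(10,3) = 120.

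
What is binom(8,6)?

C(8,6) = C(8,2) by symmetry.
C(8,2) = (8·7) / 2! = 56 / 2 = 28.

28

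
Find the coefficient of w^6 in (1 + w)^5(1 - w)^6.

-10

Coefficient of w^6 = Σ_{j} C(5,j)·1^j·C(6,6-j)·(-1)^(6-j) for j from 0 to 5.
= 1 + (-30) + 150 + (-200) + 75 + (-6) = -10.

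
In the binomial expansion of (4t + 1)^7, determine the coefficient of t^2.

The general term is C(7,j)·(4t)^j·(1)^(7-j); the t^2 term has j = 2.
C(7,2) = 21.
Coefficient = C(7,2) · 4^2 = 21 · 16 = 336.

336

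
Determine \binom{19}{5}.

C(19,5) = (19·18·17·16·15) / 5! = 1395360 / 120 = 11628.

11628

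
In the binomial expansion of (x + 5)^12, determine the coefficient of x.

The general term is C(12,j)·(x)^j·(5)^(12-j); the x^1 term has j = 1.
C(12,1) = 12.
Coefficient = C(12,1) · 5^11 = 12 · 48828125 = 585937500.

585937500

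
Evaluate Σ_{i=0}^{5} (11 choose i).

1024

1 + 11 + 55 + 165 + 330 + 462 = 1024.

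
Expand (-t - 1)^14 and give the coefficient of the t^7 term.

3432

The general term is C(14,j)·(-t)^j·(-1)^(14-j); the t^7 term has j = 7.
C(14,7) = 3432.
Coefficient = C(14,7) · (-1)^7 · (-1)^7 = 3432 · (-1) · (-1) = 3432.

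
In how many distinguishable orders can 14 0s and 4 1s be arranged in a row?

3060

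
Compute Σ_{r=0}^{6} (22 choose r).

1 + 22 + 231 + 1540 + 7315 + 26334 + 74613 = 110056.

110056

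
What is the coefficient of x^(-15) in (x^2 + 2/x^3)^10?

15360

General term: C(10,j)·(x^2)^j·(2/x^3)^(10-j), with x-exponent 2j − 3(10−j) = 5j − 30.
Set 5j − 30 = -15: j = 3.
C(10,3) = 120; 1^3 = 1; 2^7 = 128.
Coefficient = 120 · 1 · 128 = 15360.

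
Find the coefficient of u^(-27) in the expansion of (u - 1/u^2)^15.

General term: C(15,j)·(u)^j·(-1/u^2)^(15-j), with u-exponent 1j − 2(15−j) = 3j − 30.
Set 3j − 30 = -27: j = 1.
C(15,1) = 15; 1^1 = 1; (-1)^14 = 1.
Coefficient = 15 · 1 · 1 = 15.

15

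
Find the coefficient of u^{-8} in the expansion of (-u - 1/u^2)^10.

General term: C(10,j)·(-u)^j·(-1/u^2)^(10-j), with u-exponent 1j − 2(10−j) = 3j − 20.
Set 3j − 20 = -8: j = 4.
C(10,4) = 210; (-1)^4 = 1; (-1)^6 = 1.
Coefficient = 210 · 1 · 1 = 210.

210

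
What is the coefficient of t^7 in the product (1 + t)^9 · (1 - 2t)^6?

252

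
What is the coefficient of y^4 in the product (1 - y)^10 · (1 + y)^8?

20

Coefficient of y^4 = Σ_{j} C(10,j)·(-1)^j·C(8,4-j)·1^(4-j) for j from 0 to 4.
= 70 + (-560) + 1260 + (-960) + 210 = 20.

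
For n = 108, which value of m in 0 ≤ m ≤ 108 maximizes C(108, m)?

C(108,m) is maximized at m = 108/2 = 54.

54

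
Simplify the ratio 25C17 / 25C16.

C(n,k+1)/C(n,k) = (n−k)/(k+1) = (25−16)/(16+1) = 9/17.

9/17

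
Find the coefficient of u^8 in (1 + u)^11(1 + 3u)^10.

Coefficient of u^8 = Σ_{j} C(11,j)·1^j·C(10,8-j)·3^(8-j) for j from 0 to 8.
= 295245 + 2886840 + 8419950 + 10103940 + 5613300 + 1496880 + 187110 + 9900 + 165 = 29013330.

29013330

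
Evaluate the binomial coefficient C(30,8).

C(30,8) = (30·29·28·27·26·25·24·23) / 8! = 235989936000 / 40320 = 5852925.

5852925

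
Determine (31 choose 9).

C(31,9) = (31·30·29·28·27·26·25·24·23) / 9! = 7315688016000 / 362880 = 20160075.

20160075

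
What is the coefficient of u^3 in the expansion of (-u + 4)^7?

The general term is C(7,j)·(-u)^j·(4)^(7-j); the u^3 term has j = 3.
C(7,3) = 35.
Coefficient = C(7,3) · (-1)^3 · 4^4 = 35 · (-1) · 256 = -8960.

-8960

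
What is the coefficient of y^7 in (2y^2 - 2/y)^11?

General term: C(11,j)·(2y^2)^j·(-2/y)^(11-j), with y-exponent 2j − 1(11−j) = 3j − 11.
Set 3j − 11 = 7: j = 6.
C(11,6) = 462; 2^6 = 64; (-2)^5 = -32.
Coefficient = 462 · 64 · (-32) = -946176.

-946176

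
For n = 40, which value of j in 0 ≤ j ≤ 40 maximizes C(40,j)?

20

C(40,j) is maximized at j = 40/2 = 20.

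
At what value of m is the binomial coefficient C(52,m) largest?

26

C(52,m) is maximized at m = 52/2 = 26.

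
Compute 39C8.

61523748

C(39,8) = (39·38·37·36·35·34·33·32) / 8! = 2480637519360 / 40320 = 61523748.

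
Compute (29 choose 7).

C(29,7) = (29·28·27·26·25·24·23) / 7! = 7866331200 / 5040 = 1560780.

1560780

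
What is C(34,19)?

1855967520

C(34,19) = C(34,15) by symmetry.
C(34,15) = (34·33·32·31·30·29·28·27·26·25·24·23·22·21·20) / 15! = 2427001153744527360000 / 1307674368000 = 1855967520.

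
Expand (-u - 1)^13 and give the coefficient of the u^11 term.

-78

The general term is C(13,j)·(-u)^j·(-1)^(13-j); the u^11 term has j = 11.
C(13,11) = 78.
Coefficient = C(13,11) · (-1)^11 = 78 · (-1) = -78.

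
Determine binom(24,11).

2496144

C(24,11) = (24·23·22·21·20·19·18·17·16·15·14) / 11! = 99638080819200 / 39916800 = 2496144.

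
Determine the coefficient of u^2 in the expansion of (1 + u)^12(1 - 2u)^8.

-14

Coefficient of u^2 = Σ_{j} C(12,j)·1^j·C(8,2-j)·(-2)^(2-j) for j from 0 to 2.
= 112 + (-192) + 66 = -14.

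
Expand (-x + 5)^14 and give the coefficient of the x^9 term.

The general term is C(14,j)·(-x)^j·(5)^(14-j); the x^9 term has j = 9.
C(14,9) = 2002.
Coefficient = C(14,9) · (-1)^9 · 5^5 = 2002 · (-1) · 3125 = -6256250.

-6256250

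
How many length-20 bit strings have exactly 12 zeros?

125970

Choose the 12 positions: C(20,12) = 125970.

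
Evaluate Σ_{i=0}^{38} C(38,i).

274877906944

Setting x = 1 in (1+x)^38 gives Σ C(38,i) = 2^38 = 274877906944.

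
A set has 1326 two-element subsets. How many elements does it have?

n(n−1)/2 = 1326 ⇒ n(n−1) = 2652. Since 52·51 = 2652, n = 52.

52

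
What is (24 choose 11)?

2496144

C(24,11) = (24·23·22·21·20·19·18·17·16·15·14) / 11! = 99638080819200 / 39916800 = 2496144.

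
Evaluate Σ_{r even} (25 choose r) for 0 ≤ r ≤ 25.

Even-r terms of row 25 sum to 2^24 = 16777216.

16777216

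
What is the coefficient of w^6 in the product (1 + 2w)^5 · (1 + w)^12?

51908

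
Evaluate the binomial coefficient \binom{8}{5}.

C(8,5) = C(8,3) by symmetry.
C(8,3) = (8·7·6) / 3! = 336 / 6 = 56.

56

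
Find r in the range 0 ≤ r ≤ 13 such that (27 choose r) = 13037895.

11

C(27,r) increases on 0 ≤ r ≤ 13. C(27,10) = 8436285 and C(27,11) = 13037895, so r = 11.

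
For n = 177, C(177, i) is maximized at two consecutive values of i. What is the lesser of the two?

For odd n = 177, C(177,i) peaks at i = (n−1)/2 and (n+1)/2; the lesser is 88.

88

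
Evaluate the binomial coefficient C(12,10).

C(12,10) = C(12,2) by symmetry.
C(12,2) = (12·11) / 2! = 132 / 2 = 66.

66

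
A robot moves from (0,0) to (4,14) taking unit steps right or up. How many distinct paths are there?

Each path is a sequence of 18 steps with 4 rights: C(18,4) = 3060.

3060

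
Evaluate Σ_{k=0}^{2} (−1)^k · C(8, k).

The partial alternating sum Σ_{k=0}^{2} (−1)^k C(8,k) = (−1)^2 C(7,2) = 21.

21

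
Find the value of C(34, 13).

927983760

C(34,13) = (34·33·32·31·30·29·28·27·26·25·24·23·22) / 13! = 5778574175582208000 / 6227020800 = 927983760.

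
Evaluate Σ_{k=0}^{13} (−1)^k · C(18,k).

-2380

The partial alternating sum Σ_{k=0}^{13} (−1)^k C(18,k) = (−1)^13 C(17,13) = -2380.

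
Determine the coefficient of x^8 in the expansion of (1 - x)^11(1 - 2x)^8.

1039525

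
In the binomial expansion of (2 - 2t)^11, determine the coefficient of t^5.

-946176

The general term is C(11,j)·(2)^j·(-2t)^(11-j); the t^5 term has j = 6.
C(11,6) = 462.
Coefficient = C(11,6) · 2^6 · (-2)^5 = 462 · 64 · (-32) = -946176.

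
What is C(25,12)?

5200300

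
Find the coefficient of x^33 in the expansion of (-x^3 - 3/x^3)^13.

-39

General term: C(13,j)·(-x^3)^j·(-3/x^3)^(13-j), with x-exponent 3j − 3(13−j) = 6j − 39.
Set 6j − 39 = 33: j = 12.
C(13,12) = 13; (-1)^12 = 1; (-3)^1 = -3.
Coefficient = 13 · 1 · (-3) = -39.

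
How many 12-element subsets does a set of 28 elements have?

30421755

C(28,12) = (28·27·26·25·24·23·22·21·20·19·18·17) / 12! = 14572069319808000 / 479001600 = 30421755.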